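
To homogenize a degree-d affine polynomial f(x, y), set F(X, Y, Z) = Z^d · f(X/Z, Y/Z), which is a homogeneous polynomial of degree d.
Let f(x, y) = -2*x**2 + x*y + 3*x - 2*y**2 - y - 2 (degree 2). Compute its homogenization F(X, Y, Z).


F(X, Y, Z) = -2*X**2 + X*Y + 3*X*Z - 2*Y**2 - Y*Z - 2*Z**2

deg(f) = 2.
Substitute x = X/Z, y = Y/Z into f, then multiply by Z^2.
  monomial -2·x^2·y^0 ↦ -2·X^2·Y^0·Z^0.
  monomial 1·x^1·y^1 ↦ 1·X^1·Y^1·Z^0.
  monomial 3·x^1·y^0 ↦ 3·X^1·Y^0·Z^1.
  monomial -2·x^0·y^2 ↦ -2·X^0·Y^2·Z^0.
  monomial -1·x^0·y^1 ↦ -1·X^0·Y^1·Z^1.
  monomial -2·x^0·y^0 ↦ -2·X^0·Y^0·Z^2.
Collecting: F(X, Y, Z) = -2*X**2 + X*Y + 3*X*Z - 2*Y**2 - Y*Z - 2*Z**2.


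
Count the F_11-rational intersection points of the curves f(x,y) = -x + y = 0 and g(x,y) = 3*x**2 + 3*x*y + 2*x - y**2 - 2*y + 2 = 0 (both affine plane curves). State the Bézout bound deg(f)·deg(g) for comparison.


Common zeros: {(2, 2), (9, 9)}; count = 2; Bézout bound = 2.

deg(f) = 1, deg(g) = 2, so Bézout bound = 2.
Scan x ∈ F_11. For each x, list the y ∈ F_11 with f(x, y) ≡ 0 and those with g(x, y) ≡ 0 (mod 11); the common zeros in that column are the intersection.
  x = 0: f ≡ 0 at y ∈ {0}; g ≡ 0 at y ∈ {4, 5}; common: ∅.
  x = 1: f ≡ 0 at y ∈ {1}; g ≡ 0 at y ∈ ∅; common: ∅.
  x = 2: f ≡ 0 at y ∈ {2}; g ≡ 0 at y ∈ {2}; common: {2}.
  x = 3: f ≡ 0 at y ∈ {3}; g ≡ 0 at y ∈ ∅; common: ∅.
  x = 4: f ≡ 0 at y ∈ {4}; g ≡ 0 at y ∈ ∅; common: ∅.
  x = 5: f ≡ 0 at y ∈ {5}; g ≡ 0 at y ∈ {1}; common: ∅.
  x = 6: f ≡ 0 at y ∈ {6}; g ≡ 0 at y ∈ ∅; common: ∅.
  x = 7: f ≡ 0 at y ∈ {7}; g ≡ 0 at y ∈ {9, 10}; common: ∅.
  x = 8: f ≡ 0 at y ∈ {8}; g ≡ 0 at y ∈ {1, 10}; common: ∅.
  x = 9: f ≡ 0 at y ∈ {9}; g ≡ 0 at y ∈ {5, 9}; common: {9}.
  x = 10: f ≡ 0 at y ∈ {10}; g ≡ 0 at y ∈ {2, 4}; common: ∅.
Collecting: common zeros = {(2, 2), (9, 9)}, so the count is 2.
Comparison with the Bézout bound: 2 ≤ 2 = deg(f)·deg(g), as expected for curves with no common component (the bound is attained).


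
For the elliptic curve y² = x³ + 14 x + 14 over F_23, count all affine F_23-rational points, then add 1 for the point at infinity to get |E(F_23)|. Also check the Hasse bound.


Affine points = {(1, 11), (1, 12), (2, 2), (2, 21), (5, 5), (5, 18), (7, 8), (7, 15), (9, 8), (9, 15), (10, 2), (10, 21), (11, 2), (11, 21), (12, 1), (12, 22), (13, 1), (13, 22), (17, 6), (17, 17), (18, 7), (18, 16), (19, 3), (19, 20), (21, 1), (21, 22)}; affine count = 26; |E(F_23)| = 27.

Discriminant check: Δ ∝ 4a³ + 27b² = 4·14³ + 27·14² = 4·2744 + 27·196 ≡ 7 (mod 23). Nonzero ⇒ E is nonsingular.
For each x ∈ F_23, compute rhs = x³ + 14·x + 14 mod 23, then count y ∈ F_23 with y² ≡ rhs.
  x = 0: rhs = 14, matching y values: none (0 points).
  x = 1: rhs = 6, matching y values: 11, 12 (2 points).
  x = 2: rhs = 4, matching y values: 2, 21 (2 points).
  x = 3: rhs = 14, matching y values: none (0 points).
  x = 4: rhs = 19, matching y values: none (0 points).
  x = 5: rhs = 2, matching y values: 5, 18 (2 points).
  x = 6: rhs = 15, matching y values: none (0 points).
  x = 7: rhs = 18, matching y values: 8, 15 (2 points).
  x = 8: rhs = 17, matching y values: none (0 points).
  x = 9: rhs = 18, matching y values: 8, 15 (2 points).
  x = 10: rhs = 4, matching y values: 2, 21 (2 points).
  x = 11: rhs = 4, matching y values: 2, 21 (2 points).
  x = 12: rhs = 1, matching y values: 1, 22 (2 points).
  x = 13: rhs = 1, matching y values: 1, 22 (2 points).
  x = 14: rhs = 10, matching y values: none (0 points).
  x = 15: rhs = 11, matching y values: none (0 points).
  x = 16: rhs = 10, matching y values: none (0 points).
  x = 17: rhs = 13, matching y values: 6, 17 (2 points).
  x = 18: rhs = 3, matching y values: 7, 16 (2 points).
  x = 19: rhs = 9, matching y values: 3, 20 (2 points).
  x = 20: rhs = 14, matching y values: none (0 points).
  x = 21: rhs = 1, matching y values: 1, 22 (2 points).
  x = 22: rhs = 22, matching y values: none (0 points).
Total affine count: 26.
Full point count |E(F_23)| = 26 + 1 = 27.
Hasse bound: |27 − (23+1)| = |3| = 3 ≤ 2√23 ≈ 9.5917 ✓.


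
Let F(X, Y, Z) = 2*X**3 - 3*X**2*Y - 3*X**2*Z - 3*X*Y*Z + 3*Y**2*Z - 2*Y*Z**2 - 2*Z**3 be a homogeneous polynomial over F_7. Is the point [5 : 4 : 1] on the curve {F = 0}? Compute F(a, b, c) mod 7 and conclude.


F(5,4,1) ≡ 0 (mod 7); P is on the curve.

Evaluate F(5, 4, 1) term-by-term (mod 7).
  2*X**3 ↦ 2·125·1·1 = 250
  -3*X**2*Y ↦ -3·25·4·1 = -300
  -3*X**2*Z ↦ -3·25·1·1 = -75
  -3*X*Y*Z ↦ -3·5·4·1 = -60
  3*Y**2*Z ↦ 3·1·16·1 = 48
  -2*Y*Z**2 ↦ -2·1·4·1 = -8
  -2*Z**3 ↦ -2·1·1·1 = -2
Sum: F(5, 4, 1) = (250) + (-300) + (-75) + (-60) + (48) + (-8) + (-2) = -147.
Reducing mod 7: -147 ≡ 0 (mod 7).
Since F(a, b, c) ≡ 0 (mod 7), P lies on the curve.


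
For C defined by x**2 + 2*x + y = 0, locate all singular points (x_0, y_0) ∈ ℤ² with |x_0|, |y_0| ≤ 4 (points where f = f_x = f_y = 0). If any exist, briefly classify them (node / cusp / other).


No singular points in the scanned grid; C is smooth there.

Compute partial derivatives:
  f_x = 2*x + 2.
  f_y = 1.
f_y = 1 is a nonzero constant, so f_y never vanishes: no point (x, y) can satisfy f = f_x = f_y = 0. In particular no (x, y) ∈ {−4, ..., 4}² is singular; the curve is smooth.


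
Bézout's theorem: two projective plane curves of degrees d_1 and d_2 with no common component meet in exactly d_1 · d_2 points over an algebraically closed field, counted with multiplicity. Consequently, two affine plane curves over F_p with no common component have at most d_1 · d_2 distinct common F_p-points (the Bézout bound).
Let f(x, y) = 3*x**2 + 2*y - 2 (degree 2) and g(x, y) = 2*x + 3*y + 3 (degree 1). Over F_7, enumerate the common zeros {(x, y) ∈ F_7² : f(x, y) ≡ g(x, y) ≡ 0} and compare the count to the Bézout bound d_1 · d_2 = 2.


Common zeros: {(1, 3)}; count = 1; Bézout bound = 2.

deg(f) = 2, deg(g) = 1, so Bézout bound = 2.
Scan x ∈ F_7. For each x, list the y ∈ F_7 with f(x, y) ≡ 0 and those with g(x, y) ≡ 0 (mod 7); the common zeros in that column are the intersection.
  x = 0: f ≡ 0 at y ∈ {1}; g ≡ 0 at y ∈ {6}; common: ∅.
  x = 1: f ≡ 0 at y ∈ {3}; g ≡ 0 at y ∈ {3}; common: {3}.
  x = 2: f ≡ 0 at y ∈ {2}; g ≡ 0 at y ∈ {0}; common: ∅.
  x = 3: f ≡ 0 at y ∈ {5}; g ≡ 0 at y ∈ {4}; common: ∅.
  x = 4: f ≡ 0 at y ∈ {5}; g ≡ 0 at y ∈ {1}; common: ∅.
  x = 5: f ≡ 0 at y ∈ {2}; g ≡ 0 at y ∈ {5}; common: ∅.
  x = 6: f ≡ 0 at y ∈ {3}; g ≡ 0 at y ∈ {2}; common: ∅.
Collecting: common zeros = {(1, 3)}, so the count is 1.
Comparison with the Bézout bound: 1 ≤ 2 = deg(f)·deg(g), as expected for curves with no common component (the affine F_7-count falls short of the bound because intersections may lie at infinity, over extension fields, or carry multiplicity).


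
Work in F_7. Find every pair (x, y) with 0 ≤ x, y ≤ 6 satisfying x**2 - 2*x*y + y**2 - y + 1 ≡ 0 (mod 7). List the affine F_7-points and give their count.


Affine F_7-points: {(0, 3), (0, 5), (1, 1), (1, 2), (3, 2), (3, 5), (6, 3)}; count = 7.

For each of the 49 pairs (x, y) ∈ F_7², evaluate f(x, y) mod 7. Record the zeros.
  x = 0: [0↦1, 1↦1, 2↦3, 3↦0, 4↦6, 5↦0, 6↦3]  zeros at y ∈ {3, 5}
  x = 1: [0↦2, 1↦0, 2↦0, 3↦2, 4↦6, 5↦5, 6↦6]  zeros at y ∈ {1, 2}
  x = 2: [0↦5, 1↦1, 2↦6, 3↦6, 4↦1, 5↦5, 6↦4]  zeros at y ∈ ∅
  x = 3: [0↦3, 1↦4, 2↦0, 3↦5, 4↦5, 5↦0, 6↦4]  zeros at y ∈ {2, 5}
  x = 4: [0↦3, 1↦2, 2↦3, 3↦6, 4↦4, 5↦4, 6↦6]  zeros at y ∈ ∅
  x = 5: [0↦5, 1↦2, 2↦1, 3↦2, 4↦5, 5↦3, 6↦3]  zeros at y ∈ ∅
  x = 6: [0↦2, 1↦4, 2↦1, 3↦0, 4↦1, 5↦4, 6↦2]  zeros at y ∈ {3}
Collecting zeros: affine points = {(0, 3), (0, 5), (1, 1), (1, 2), (3, 2), (3, 5), (6, 3)}.
Total count |C(F_7)_aff| = 7.


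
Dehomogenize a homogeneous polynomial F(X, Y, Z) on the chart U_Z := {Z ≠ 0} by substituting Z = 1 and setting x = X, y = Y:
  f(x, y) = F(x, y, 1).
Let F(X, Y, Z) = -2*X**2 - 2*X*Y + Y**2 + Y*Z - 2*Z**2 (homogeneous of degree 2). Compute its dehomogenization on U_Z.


f(x, y) = -2*x**2 - 2*x*y + y**2 + y - 2

On U_Z we set Z = 1. Each monomial c·X^i·Y^j·Z^k in F becomes c·x^i·y^j·1^k = c·x^i·y^j.
Substituting Z = 1: F(X, Y, 1) = -2*x**2 - 2*x*y + y**2 + y - 2.
Note: deg(f) ≤ deg(F) = 2; strict inequality happens when F is divisible by Z (lost terms).


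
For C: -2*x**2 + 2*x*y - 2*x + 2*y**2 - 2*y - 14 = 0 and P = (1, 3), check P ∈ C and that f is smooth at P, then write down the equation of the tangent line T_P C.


Tangent line at P: 12*y - 36 = 0.

Step 1: f(1, 3) = 0, so P lies on C.
Step 2: partial derivatives
  f_x(x, y) = -4*x + 2*y - 2, f_y(x, y) = 2*x + 4*y - 2.
  f_x(P) = 0, f_y(P) = 12 (gradient nonzero, so P is smooth).
Step 3: tangent line at P: 0·(x − 1) + 12·(y − 3) = 0.
Expanding: 12*y - 36 = 0.


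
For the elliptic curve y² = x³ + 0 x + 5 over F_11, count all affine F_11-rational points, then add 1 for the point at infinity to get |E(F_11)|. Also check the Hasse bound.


Affine points = {(0, 4), (0, 7), (4, 5), (4, 6), (5, 3), (5, 8), (6, 1), (6, 10), (8, 0), (10, 2), (10, 9)}; affine count = 11; |E(F_11)| = 12.

Discriminant check: Δ ∝ 4a³ + 27b² = 4·0³ + 27·5² = 4·0 + 27·25 ≡ 4 (mod 11). Nonzero ⇒ E is nonsingular.
For each x ∈ F_11, compute rhs = x³ + 0·x + 5 mod 11, then count y ∈ F_11 with y² ≡ rhs.
  x = 0: rhs = 5, matching y values: 4, 7 (2 points).
  x = 1: rhs = 6, matching y values: none (0 points).
  x = 2: rhs = 2, matching y values: none (0 points).
  x = 3: rhs = 10, matching y values: none (0 points).
  x = 4: rhs = 3, matching y values: 5, 6 (2 points).
  x = 5: rhs = 9, matching y values: 3, 8 (2 points).
  x = 6: rhs = 1, matching y values: 1, 10 (2 points).
  x = 7: rhs = 7, matching y values: none (0 points).
  x = 8: rhs = 0, matching y values: 0 (1 points).
  x = 9: rhs = 8, matching y values: none (0 points).
  x = 10: rhs = 4, matching y values: 2, 9 (2 points).
Total affine count: 11.
Full point count |E(F_11)| = 11 + 1 = 12.
Hasse bound: |12 − (11+1)| = |0| = 0 ≤ 2√11 ≈ 6.6332 ✓.


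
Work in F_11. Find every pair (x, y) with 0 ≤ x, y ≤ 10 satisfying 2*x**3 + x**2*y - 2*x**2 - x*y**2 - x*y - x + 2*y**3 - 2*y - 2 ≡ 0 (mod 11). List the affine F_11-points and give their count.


Affine F_11-points: {(0, 6), (2, 10), (3, 10), (4, 2), (5, 9), (6, 0)}; count = 6.

For each of the 121 pairs (x, y) ∈ F_11², evaluate f(x, y) mod 11. Record the zeros.
  x = 0: [0↦9, 1↦9, 2↦10, 3↦2, 4↦8, 5↦7, 6↦0, 7↦10, 8↦5, 9↦8, 10↦9]  zeros at y ∈ {6}
  x = 1: [0↦8, 1↦7, 2↦5, 3↦3, 4↦2, 5↦3, 6↦7, 7↦4, 8↦6, 9↦3, 10↦7]  zeros at y ∈ ∅
  x = 2: [0↦4, 1↦4, 2↦1, 3↦7, 4↦1, 5↦6, 6↦1, 7↦9, 8↦9, 9↦2, 10↦0]  zeros at y ∈ {10}
  x = 3: [0↦9, 1↦1, 2↦10, 3↦4, 4↦6, 5↦6, 6↦5, 7↦4, 8↦4, 9↦6, 10↦0]  zeros at y ∈ {10}
  x = 4: [0↦2, 1↦10, 2↦0, 3↦6, 4↦7, 5↦4, 6↦9, 7↦1, 8↦3, 9↦5, 10↦8]  zeros at y ∈ {2}
  x = 5: [0↦6, 1↦10, 2↦5, 3↦3, 4↦5, 5↦1, 6↦3, 7↦1, 8↦7, 9↦0, 10↦3]  zeros at y ∈ {9}
  x = 6: [0↦0, 1↦2, 2↦4, 3↦7, 4↦1, 5↦9, 6↦10, 7↦5, 8↦6, 9↦3, 10↦8]  zeros at y ∈ {0}
  x = 7: [0↦7, 1↦9, 2↦9, 3↦8, 4↦7, 5↦7, 6↦9, 7↦3, 8↦1, 9↦4, 10↦2]  zeros at y ∈ ∅
  x = 8: [0↦6, 1↦10, 2↦10, 3↦7, 4↦2, 5↦7, 6↦1, 7↦7, 8↦4, 9↦4, 10↦8]  zeros at y ∈ ∅
  x = 9: [0↦9, 1↦6, 2↦8, 3↦5, 4↦9, 5↦10, 6↦9, 7↦7, 8↦5, 9↦4, 10↦5]  zeros at y ∈ ∅
  x = 10: [0↦6, 1↦9, 2↦4, 3↦3, 4↦7, 5↦6, 6↦1, 7↦4, 8↦5, 9↦5, 10↦5]  zeros at y ∈ ∅
Collecting zeros: affine points = {(0, 6), (2, 10), (3, 10), (4, 2), (5, 9), (6, 0)}.
Total count |C(F_11)_aff| = 6.


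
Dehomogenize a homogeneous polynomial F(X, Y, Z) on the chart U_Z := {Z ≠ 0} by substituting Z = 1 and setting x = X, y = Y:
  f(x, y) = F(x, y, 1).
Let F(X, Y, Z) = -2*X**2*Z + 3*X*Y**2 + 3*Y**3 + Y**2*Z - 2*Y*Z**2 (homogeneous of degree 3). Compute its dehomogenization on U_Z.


f(x, y) = -2*x**2 + 3*x*y**2 + 3*y**3 + y**2 - 2*y

On U_Z we set Z = 1. Each monomial c·X^i·Y^j·Z^k in F becomes c·x^i·y^j·1^k = c·x^i·y^j.
Substituting Z = 1: F(X, Y, 1) = -2*x**2 + 3*x*y**2 + 3*y**3 + y**2 - 2*y.
Note: deg(f) ≤ deg(F) = 3; strict inequality happens when F is divisible by Z (lost terms).


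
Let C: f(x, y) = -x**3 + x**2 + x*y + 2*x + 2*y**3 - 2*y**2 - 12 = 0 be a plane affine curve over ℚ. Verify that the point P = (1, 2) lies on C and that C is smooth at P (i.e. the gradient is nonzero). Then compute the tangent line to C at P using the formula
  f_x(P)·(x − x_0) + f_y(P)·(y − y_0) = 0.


Tangent line at P: 3*x + 17*y - 37 = 0.

Step 1: f(1, 2) = 0, so P lies on C.
Step 2: partial derivatives
  f_x(x, y) = -3*x**2 + 2*x + y + 2, f_y(x, y) = x + 6*y**2 - 4*y.
  f_x(P) = 3, f_y(P) = 17 (gradient nonzero, so P is smooth).
Step 3: tangent line at P: 3·(x − 1) + 17·(y − 2) = 0.
Expanding: 3*x + 17*y - 37 = 0.


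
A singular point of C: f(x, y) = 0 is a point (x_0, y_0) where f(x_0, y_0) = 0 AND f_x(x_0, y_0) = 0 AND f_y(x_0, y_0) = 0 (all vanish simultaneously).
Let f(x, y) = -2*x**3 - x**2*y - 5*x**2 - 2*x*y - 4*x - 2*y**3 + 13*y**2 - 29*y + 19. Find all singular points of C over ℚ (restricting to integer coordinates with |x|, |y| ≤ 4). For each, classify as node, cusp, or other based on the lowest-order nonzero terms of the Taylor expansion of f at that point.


Singular points: {(-1, 2)}; classification: node.

Compute partial derivatives:
  f_x = -6*x**2 - 2*x*y - 10*x - 2*y - 4.
  f_y = -x**2 - 2*x - 6*y**2 + 26*y - 29.
Scan x_0 ∈ {−4, ..., 4}. For each x_0, f_y(x_0, y) is a polynomial in y; find its integer roots y ∈ {−4, ..., 4}, then test f_x and f at those candidates.
  x = -4: f_y(-4, y) = -6*y**2 + 26*y - 37; no integer root y with |y| ≤ 4.
  x = -3: f_y(-3, y) = -6*y**2 + 26*y - 32; no integer root y with |y| ≤ 4.
  x = -2: f_y(-2, y) = -6*y**2 + 26*y - 29; no integer root y with |y| ≤ 4.
  x = -1: f_y(-1, y) = -6*y**2 + 26*y - 28; vanishes at y ∈ {2}. (-1, 2): f_x = 0, f = 0 — SINGULAR.
  x = 0: f_y(0, y) = -6*y**2 + 26*y - 29; no integer root y with |y| ≤ 4.
  x = 1: f_y(1, y) = -6*y**2 + 26*y - 32; no integer root y with |y| ≤ 4.
  x = 2: f_y(2, y) = -6*y**2 + 26*y - 37; no integer root y with |y| ≤ 4.
  x = 3: f_y(3, y) = -6*y**2 + 26*y - 44; no integer root y with |y| ≤ 4.
  x = 4: f_y(4, y) = -6*y**2 + 26*y - 53; no integer root y with |y| ≤ 4.
Only singular point on the grid: (-1, 2).
Classify: substitute x = -1 + u, y = 2 + v and expand: f = -2*u**3 - u**2*v - u**2 - 2*v**3 + v**2.
No constant or linear terms (consistent with a singular point). Quadratic part: -u**2 + v**2. Cubic part: -2*u**3 - u**2*v - 2*v**3.
The quadratic part v**2 - u**2 = (v − u)(v + u) splits into two distinct linear factors, so there are two distinct tangent lines y − 2 = ±(x − -1) — this is a node (ordinary double point).
Classification: node.


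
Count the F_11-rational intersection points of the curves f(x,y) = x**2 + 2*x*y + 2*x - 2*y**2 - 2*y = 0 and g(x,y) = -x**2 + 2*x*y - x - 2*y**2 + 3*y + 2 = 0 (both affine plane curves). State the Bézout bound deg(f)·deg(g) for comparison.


Common zeros: {(5, 6), (9, 0)}; count = 2; Bézout bound = 4.

deg(f) = 2, deg(g) = 2, so Bézout bound = 4.
Scan x ∈ F_11. For each x, list the y ∈ F_11 with f(x, y) ≡ 0 and those with g(x, y) ≡ 0 (mod 11); the common zeros in that column are the intersection.
  x = 0: f ≡ 0 at y ∈ {0, 10}; g ≡ 0 at y ∈ {2, 5}; common: ∅.
  x = 1: f ≡ 0 at y ∈ ∅; g ≡ 0 at y ∈ {0, 8}; common: ∅.
  x = 2: f ≡ 0 at y ∈ ∅; g ≡ 0 at y ∈ ∅; common: ∅.
  x = 3: f ≡ 0 at y ∈ {6, 7}; g ≡ 0 at y ∈ {2, 8}; common: ∅.
  x = 4: f ≡ 0 at y ∈ ∅; g ≡ 0 at y ∈ ∅; common: ∅.
  x = 5: f ≡ 0 at y ∈ {6, 9}; g ≡ 0 at y ∈ {6}; common: {6}.
  x = 6: f ≡ 0 at y ∈ {8}; g ≡ 0 at y ∈ {6, 7}; common: ∅.
  x = 7: f ≡ 0 at y ∈ ∅; g ≡ 0 at y ∈ {7}; common: ∅.
  x = 8: f ≡ 0 at y ∈ {9}; g ≡ 0 at y ∈ ∅; common: ∅.
  x = 9: f ≡ 0 at y ∈ {0, 8}; g ≡ 0 at y ∈ {0, 5}; common: {0}.
  x = 10: f ≡ 0 at y ∈ ∅; g ≡ 0 at y ∈ ∅; common: ∅.
Collecting: common zeros = {(5, 6), (9, 0)}, so the count is 2.
Comparison with the Bézout bound: 2 ≤ 4 = deg(f)·deg(g), as expected for curves with no common component (the affine F_11-count falls short of the bound because intersections may lie at infinity, over extension fields, or carry multiplicity).


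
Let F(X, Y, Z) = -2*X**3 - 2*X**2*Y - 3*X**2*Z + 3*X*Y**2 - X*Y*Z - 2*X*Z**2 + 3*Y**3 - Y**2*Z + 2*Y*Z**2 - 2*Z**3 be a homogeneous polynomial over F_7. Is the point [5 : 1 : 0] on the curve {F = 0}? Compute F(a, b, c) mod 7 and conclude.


F(5,1,0) ≡ 5 (mod 7); P is NOT on the curve.

Evaluate F(5, 1, 0) term-by-term (mod 7).
  -2*X**3 ↦ -2·125·1·1 = -250
  -2*X**2*Y ↦ -2·25·1·1 = -50
  -3*X**2*Z ↦ -3·25·1·0 = 0
  3*X*Y**2 ↦ 3·5·1·1 = 15
  -X*Y*Z ↦ -1·5·1·0 = 0
  -2*X*Z**2 ↦ -2·5·1·0 = 0
  3*Y**3 ↦ 3·1·1·1 = 3
  -Y**2*Z ↦ -1·1·1·0 = 0
  2*Y*Z**2 ↦ 2·1·1·0 = 0
  -2*Z**3 ↦ -2·1·1·0 = 0
Sum: F(5, 1, 0) = (-250) + (-50) + (0) + (15) + (0) + (0) + (3) + (0) + (0) + (0) = -282.
Reducing mod 7: -282 ≡ 5 (mod 7).
Since F(a, b, c) ≡ 5 ≠ 0 (mod 7), P does NOT lie on the curve.


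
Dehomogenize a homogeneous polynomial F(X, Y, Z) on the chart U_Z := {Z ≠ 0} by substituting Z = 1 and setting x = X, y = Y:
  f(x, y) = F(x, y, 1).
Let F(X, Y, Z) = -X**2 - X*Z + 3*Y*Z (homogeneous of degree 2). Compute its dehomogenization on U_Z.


f(x, y) = -x**2 - x + 3*y

On U_Z we set Z = 1. Each monomial c·X^i·Y^j·Z^k in F becomes c·x^i·y^j·1^k = c·x^i·y^j.
Substituting Z = 1: F(X, Y, 1) = -x**2 - x + 3*y.
Note: deg(f) ≤ deg(F) = 2; strict inequality happens when F is divisible by Z (lost terms).


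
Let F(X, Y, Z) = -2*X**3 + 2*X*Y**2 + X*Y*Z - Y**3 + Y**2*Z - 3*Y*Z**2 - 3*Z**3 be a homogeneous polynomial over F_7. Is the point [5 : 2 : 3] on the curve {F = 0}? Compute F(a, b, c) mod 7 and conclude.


F(5,2,3) ≡ 4 (mod 7); P is NOT on the curve.

Evaluate F(5, 2, 3) term-by-term (mod 7).
  -2*X**3 ↦ -2·125·1·1 = -250
  2*X*Y**2 ↦ 2·5·4·1 = 40
  X*Y*Z ↦ 1·5·2·3 = 30
  -Y**3 ↦ -1·1·8·1 = -8
  Y**2*Z ↦ 1·1·4·3 = 12
  -3*Y*Z**2 ↦ -3·1·2·9 = -54
  -3*Z**3 ↦ -3·1·1·27 = -81
Sum: F(5, 2, 3) = (-250) + (40) + (30) + (-8) + (12) + (-54) + (-81) = -311.
Reducing mod 7: -311 ≡ 4 (mod 7).
Since F(a, b, c) ≡ 4 ≠ 0 (mod 7), P does NOT lie on the curve.


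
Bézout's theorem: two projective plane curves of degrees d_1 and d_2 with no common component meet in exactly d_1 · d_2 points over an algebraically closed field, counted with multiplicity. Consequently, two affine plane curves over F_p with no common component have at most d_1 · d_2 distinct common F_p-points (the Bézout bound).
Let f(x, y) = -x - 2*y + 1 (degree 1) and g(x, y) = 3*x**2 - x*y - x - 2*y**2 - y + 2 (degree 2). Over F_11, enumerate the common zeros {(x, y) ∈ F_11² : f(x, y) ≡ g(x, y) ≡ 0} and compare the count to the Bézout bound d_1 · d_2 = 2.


Common zeros: ∅; count = 0; Bézout bound = 2.

deg(f) = 1, deg(g) = 2, so Bézout bound = 2.
Scan x ∈ F_11. For each x, list the y ∈ F_11 with f(x, y) ≡ 0 and those with g(x, y) ≡ 0 (mod 11); the common zeros in that column are the intersection.
  x = 0: f ≡ 0 at y ∈ {6}; g ≡ 0 at y ∈ ∅; common: ∅.
  x = 1: f ≡ 0 at y ∈ {0}; g ≡ 0 at y ∈ {1, 9}; common: ∅.
  x = 2: f ≡ 0 at y ∈ {5}; g ≡ 0 at y ∈ ∅; common: ∅.
  x = 3: f ≡ 0 at y ∈ {10}; g ≡ 0 at y ∈ {4, 5}; common: ∅.
  x = 4: f ≡ 0 at y ∈ {4}; g ≡ 0 at y ∈ ∅; common: ∅.
  x = 5: f ≡ 0 at y ∈ {9}; g ≡ 0 at y ∈ ∅; common: ∅.
  x = 6: f ≡ 0 at y ∈ {3}; g ≡ 0 at y ∈ {4, 9}; common: ∅.
  x = 7: f ≡ 0 at y ∈ {8}; g ≡ 0 at y ∈ {1, 6}; common: ∅.
  x = 8: f ≡ 0 at y ∈ {2}; g ≡ 0 at y ∈ ∅; common: ∅.
  x = 9: f ≡ 0 at y ∈ {7}; g ≡ 0 at y ∈ ∅; common: ∅.
  x = 10: f ≡ 0 at y ∈ {1}; g ≡ 0 at y ∈ {5, 6}; common: ∅.
Collecting: common zeros = ∅, so the count is 0.
Comparison with the Bézout bound: 0 ≤ 2 = deg(f)·deg(g), as expected for curves with no common component (the affine F_11-count falls short of the bound because intersections may lie at infinity, over extension fields, or carry multiplicity).


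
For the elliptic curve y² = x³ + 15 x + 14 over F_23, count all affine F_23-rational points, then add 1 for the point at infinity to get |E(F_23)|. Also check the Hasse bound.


Affine points = {(2, 11), (2, 12), (4, 0), (7, 5), (7, 18), (8, 5), (8, 18), (9, 2), (9, 21), (12, 6), (12, 17), (14, 1), (14, 22), (15, 7), (15, 16), (16, 7), (16, 16)}; affine count = 17; |E(F_23)| = 18.

Discriminant check: Δ ∝ 4a³ + 27b² = 4·15³ + 27·14² = 4·3375 + 27·196 ≡ 1 (mod 23). Nonzero ⇒ E is nonsingular.
For each x ∈ F_23, compute rhs = x³ + 15·x + 14 mod 23, then count y ∈ F_23 with y² ≡ rhs.
  x = 0: rhs = 14, matching y values: none (0 points).
  x = 1: rhs = 7, matching y values: none (0 points).
  x = 2: rhs = 6, matching y values: 11, 12 (2 points).
  x = 3: rhs = 17, matching y values: none (0 points).
  x = 4: rhs = 0, matching y values: 0 (1 points).
  x = 5: rhs = 7, matching y values: none (0 points).
  x = 6: rhs = 21, matching y values: none (0 points).
  x = 7: rhs = 2, matching y values: 5, 18 (2 points).
  x = 8: rhs = 2, matching y values: 5, 18 (2 points).
  x = 9: rhs = 4, matching y values: 2, 21 (2 points).
  x = 10: rhs = 14, matching y values: none (0 points).
  x = 11: rhs = 15, matching y values: none (0 points).
  x = 12: rhs = 13, matching y values: 6, 17 (2 points).
  x = 13: rhs = 14, matching y values: none (0 points).
  x = 14: rhs = 1, matching y values: 1, 22 (2 points).
  x = 15: rhs = 3, matching y values: 7, 16 (2 points).
  x = 16: rhs = 3, matching y values: 7, 16 (2 points).
  x = 17: rhs = 7, matching y values: none (0 points).
  x = 18: rhs = 21, matching y values: none (0 points).
  x = 19: rhs = 5, matching y values: none (0 points).
  x = 20: rhs = 11, matching y values: none (0 points).
  x = 21: rhs = 22, matching y values: none (0 points).
  x = 22: rhs = 21, matching y values: none (0 points).
Total affine count: 17.
Full point count |E(F_23)| = 17 + 1 = 18.
Hasse bound: |18 − (23+1)| = |-6| = 6 ≤ 2√23 ≈ 9.5917 ✓.


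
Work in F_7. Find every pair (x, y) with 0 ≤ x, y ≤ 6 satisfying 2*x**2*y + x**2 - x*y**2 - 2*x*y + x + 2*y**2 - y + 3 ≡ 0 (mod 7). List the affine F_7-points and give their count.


Affine F_7-points: {(1, 2), (1, 6), (2, 4), (6, 2), (6, 4)}; count = 5.

For each of the 49 pairs (x, y) ∈ F_7², evaluate f(x, y) mod 7. Record the zeros.
  x = 0: [0↦3, 1↦4, 2↦2, 3↦4, 4↦3, 5↦6, 6↦6]  zeros at y ∈ ∅
  x = 1: [0↦5, 1↦5, 2↦0, 3↦4, 4↦3, 5↦4, 6↦0]  zeros at y ∈ {2, 6}
  x = 2: [0↦2, 1↦5, 2↦1, 3↦4, 4↦0, 5↦3, 6↦6]  zeros at y ∈ {4}
  x = 3: [0↦1, 1↦4, 2↦5, 3↦4, 4↦1, 5↦3, 6↦3]  zeros at y ∈ ∅
  x = 4: [0↦2, 1↦2, 2↦5, 3↦4, 4↦6, 5↦4, 6↦5]  zeros at y ∈ ∅
  x = 5: [0↦5, 1↦6, 2↦1, 3↦4, 4↦1, 5↦6, 6↦5]  zeros at y ∈ ∅
  x = 6: [0↦3, 1↦2, 2↦0, 3↦4, 4↦0, 5↦2, 6↦3]  zeros at y ∈ {2, 4}
Collecting zeros: affine points = {(1, 2), (1, 6), (2, 4), (6, 2), (6, 4)}.
Total count |C(F_7)_aff| = 5.


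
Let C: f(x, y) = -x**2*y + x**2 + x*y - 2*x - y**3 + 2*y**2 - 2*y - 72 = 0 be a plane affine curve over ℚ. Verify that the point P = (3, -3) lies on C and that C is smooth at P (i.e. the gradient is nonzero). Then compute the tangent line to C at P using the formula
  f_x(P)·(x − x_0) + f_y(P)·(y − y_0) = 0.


Tangent line at P: 19*x - 47*y - 198 = 0.

Step 1: f(3, -3) = 0, so P lies on C.
Step 2: partial derivatives
  f_x(x, y) = -2*x*y + 2*x + y - 2, f_y(x, y) = -x**2 + x - 3*y**2 + 4*y - 2.
  f_x(P) = 19, f_y(P) = -47 (gradient nonzero, so P is smooth).
Step 3: tangent line at P: 19·(x − 3) + -47·(y − -3) = 0.
Expanding: 19*x - 47*y - 198 = 0.


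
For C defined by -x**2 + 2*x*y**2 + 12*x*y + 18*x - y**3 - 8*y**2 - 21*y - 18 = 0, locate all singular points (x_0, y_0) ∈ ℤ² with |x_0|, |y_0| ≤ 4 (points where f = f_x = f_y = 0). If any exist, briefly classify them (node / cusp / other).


Singular points: {(0, -3)}; classification: node.

Compute partial derivatives:
  f_x = -2*x + 2*y**2 + 12*y + 18.
  f_y = 4*x*y + 12*x - 3*y**2 - 16*y - 21.
Scan x_0 ∈ {−4, ..., 4}. For each x_0, f_y(x_0, y) is a polynomial in y; find its integer roots y ∈ {−4, ..., 4}, then test f_x and f at those candidates.
  x = -4: f_y(-4, y) = -3*y**2 - 32*y - 69; vanishes at y ∈ {-3}. (-4, -3): f_x = 8 ≠ 0.
  x = -3: f_y(-3, y) = -3*y**2 - 28*y - 57; vanishes at y ∈ {-3}. (-3, -3): f_x = 6 ≠ 0.
  x = -2: f_y(-2, y) = -3*y**2 - 24*y - 45; vanishes at y ∈ {-3}. (-2, -3): f_x = 4 ≠ 0.
  x = -1: f_y(-1, y) = -3*y**2 - 20*y - 33; vanishes at y ∈ {-3}. (-1, -3): f_x = 2 ≠ 0.
  x = 0: f_y(0, y) = -3*y**2 - 16*y - 21; vanishes at y ∈ {-3}. (0, -3): f_x = 0, f = 0 — SINGULAR.
  x = 1: f_y(1, y) = -3*y**2 - 12*y - 9; vanishes at y ∈ {-3, -1}. (1, -3): f_x = -2 ≠ 0; (1, -1): f_x = 6 ≠ 0.
  x = 2: f_y(2, y) = -3*y**2 - 8*y + 3; vanishes at y ∈ {-3}. (2, -3): f_x = -4 ≠ 0.
  x = 3: f_y(3, y) = -3*y**2 - 4*y + 15; vanishes at y ∈ {-3}. (3, -3): f_x = -6 ≠ 0.
  x = 4: f_y(4, y) = 27 - 3*y**2; vanishes at y ∈ {-3, 3}. (4, -3): f_x = -8 ≠ 0; (4, 3): f_x = 64 ≠ 0.
Only singular point on the grid: (0, -3).
Classify: substitute x = 0 + u, y = -3 + v and expand: f = -u**2 + 2*u*v**2 - v**3 + v**2.
No constant or linear terms (consistent with a singular point). Quadratic part: -u**2 + v**2. Cubic part: 2*u*v**2 - v**3.
The quadratic part v**2 - u**2 = (v − u)(v + u) splits into two distinct linear factors, so there are two distinct tangent lines y − -3 = ±(x − 0) — this is a node (ordinary double point).
Classification: node.


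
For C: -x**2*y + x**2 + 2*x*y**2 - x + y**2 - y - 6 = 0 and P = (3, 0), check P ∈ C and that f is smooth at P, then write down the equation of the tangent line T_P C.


Tangent line at P: 5*x - 10*y - 15 = 0.

Step 1: f(3, 0) = 0, so P lies on C.
Step 2: partial derivatives
  f_x(x, y) = -2*x*y + 2*x + 2*y**2 - 1, f_y(x, y) = -x**2 + 4*x*y + 2*y - 1.
  f_x(P) = 5, f_y(P) = -10 (gradient nonzero, so P is smooth).
Step 3: tangent line at P: 5·(x − 3) + -10·(y − 0) = 0.
Expanding: 5*x - 10*y - 15 = 0.


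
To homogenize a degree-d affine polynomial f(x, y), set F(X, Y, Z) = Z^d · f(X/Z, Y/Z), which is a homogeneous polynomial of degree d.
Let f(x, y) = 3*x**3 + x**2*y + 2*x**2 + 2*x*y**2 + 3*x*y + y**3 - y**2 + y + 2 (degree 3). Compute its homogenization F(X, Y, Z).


F(X, Y, Z) = 3*X**3 + X**2*Y + 2*X**2*Z + 2*X*Y**2 + 3*X*Y*Z + Y**3 - Y**2*Z + Y*Z**2 + 2*Z**3

deg(f) = 3.
Substitute x = X/Z, y = Y/Z into f, then multiply by Z^3.
  monomial 3·x^3·y^0 ↦ 3·X^3·Y^0·Z^0.
  monomial 1·x^2·y^1 ↦ 1·X^2·Y^1·Z^0.
  monomial 2·x^2·y^0 ↦ 2·X^2·Y^0·Z^1.
  monomial 2·x^1·y^2 ↦ 2·X^1·Y^2·Z^0.
  monomial 3·x^1·y^1 ↦ 3·X^1·Y^1·Z^1.
  monomial 1·x^0·y^3 ↦ 1·X^0·Y^3·Z^0.
  monomial -1·x^0·y^2 ↦ -1·X^0·Y^2·Z^1.
  monomial 1·x^0·y^1 ↦ 1·X^0·Y^1·Z^2.
  monomial 2·x^0·y^0 ↦ 2·X^0·Y^0·Z^3.
Collecting: F(X, Y, Z) = 3*X**3 + X**2*Y + 2*X**2*Z + 2*X*Y**2 + 3*X*Y*Z + Y**3 - Y**2*Z + Y*Z**2 + 2*Z**3.


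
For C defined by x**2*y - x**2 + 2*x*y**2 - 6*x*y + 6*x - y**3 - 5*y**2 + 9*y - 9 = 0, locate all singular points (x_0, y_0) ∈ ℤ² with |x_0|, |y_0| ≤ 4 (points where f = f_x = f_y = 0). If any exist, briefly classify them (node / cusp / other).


Singular points: {(3, 0)}; classification: node.

Compute partial derivatives:
  f_x = 2*x*y - 2*x + 2*y**2 - 6*y + 6.
  f_y = x**2 + 4*x*y - 6*x - 3*y**2 - 10*y + 9.
Scan x_0 ∈ {−4, ..., 4}. For each x_0, f_y(x_0, y) is a polynomial in y; find its integer roots y ∈ {−4, ..., 4}, then test f_x and f at those candidates.
  x = -4: f_y(-4, y) = -3*y**2 - 26*y + 49; no integer root y with |y| ≤ 4.
  x = -3: f_y(-3, y) = -3*y**2 - 22*y + 36; no integer root y with |y| ≤ 4.
  x = -2: f_y(-2, y) = -3*y**2 - 18*y + 25; no integer root y with |y| ≤ 4.
  x = -1: f_y(-1, y) = -3*y**2 - 14*y + 16; no integer root y with |y| ≤ 4.
  x = 0: f_y(0, y) = -3*y**2 - 10*y + 9; no integer root y with |y| ≤ 4.
  x = 1: f_y(1, y) = -3*y**2 - 6*y + 4; no integer root y with |y| ≤ 4.
  x = 2: f_y(2, y) = -3*y**2 - 2*y + 1; vanishes at y ∈ {-1}. (2, -1): f_x = 6 ≠ 0.
  x = 3: f_y(3, y) = -3*y**2 + 2*y; vanishes at y ∈ {0}. (3, 0): f_x = 0, f = 0 — SINGULAR.
  x = 4: f_y(4, y) = -3*y**2 + 6*y + 1; no integer root y with |y| ≤ 4.
Only singular point on the grid: (3, 0).
Classify: substitute x = 3 + u, y = 0 + v and expand: f = u**2*v - u**2 + 2*u*v**2 - v**3 + v**2.
No constant or linear terms (consistent with a singular point). Quadratic part: -u**2 + v**2. Cubic part: u**2*v + 2*u*v**2 - v**3.
The quadratic part v**2 - u**2 = (v − u)(v + u) splits into two distinct linear factors, so there are two distinct tangent lines y − 0 = ±(x − 3) — this is a node (ordinary double point).
Classification: node.


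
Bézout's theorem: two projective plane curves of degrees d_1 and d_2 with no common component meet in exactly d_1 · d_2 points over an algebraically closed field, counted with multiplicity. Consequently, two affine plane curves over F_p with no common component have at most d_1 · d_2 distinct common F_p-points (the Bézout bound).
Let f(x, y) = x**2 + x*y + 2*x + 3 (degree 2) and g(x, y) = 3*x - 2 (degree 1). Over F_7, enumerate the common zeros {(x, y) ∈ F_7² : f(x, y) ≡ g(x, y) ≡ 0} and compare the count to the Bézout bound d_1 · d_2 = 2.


Common zeros: {(3, 1)}; count = 1; Bézout bound = 2.

deg(f) = 2, deg(g) = 1, so Bézout bound = 2.
Scan x ∈ F_7. For each x, list the y ∈ F_7 with f(x, y) ≡ 0 and those with g(x, y) ≡ 0 (mod 7); the common zeros in that column are the intersection.
  x = 0: f ≡ 0 at y ∈ ∅; g ≡ 0 at y ∈ ∅; common: ∅.
  x = 1: f ≡ 0 at y ∈ {1}; g ≡ 0 at y ∈ ∅; common: ∅.
  x = 2: f ≡ 0 at y ∈ {5}; g ≡ 0 at y ∈ ∅; common: ∅.
  x = 3: f ≡ 0 at y ∈ {1}; g ≡ 0 at y ∈ {0, 1, 2, 3, 4, 5, 6}; common: {1}.
  x = 4: f ≡ 0 at y ∈ {2}; g ≡ 0 at y ∈ ∅; common: ∅.
  x = 5: f ≡ 0 at y ∈ {5}; g ≡ 0 at y ∈ ∅; common: ∅.
  x = 6: f ≡ 0 at y ∈ {2}; g ≡ 0 at y ∈ ∅; common: ∅.
Collecting: common zeros = {(3, 1)}, so the count is 1.
Comparison with the Bézout bound: 1 ≤ 2 = deg(f)·deg(g), as expected for curves with no common component (the affine F_7-count falls short of the bound because intersections may lie at infinity, over extension fields, or carry multiplicity).


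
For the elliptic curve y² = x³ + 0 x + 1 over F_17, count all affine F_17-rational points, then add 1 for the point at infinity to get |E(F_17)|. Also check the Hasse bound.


Affine points = {(0, 1), (0, 16), (1, 6), (1, 11), (2, 3), (2, 14), (6, 8), (6, 9), (7, 2), (7, 15), (9, 4), (9, 13), (10, 7), (10, 10), (14, 5), (14, 12), (16, 0)}; affine count = 17; |E(F_17)| = 18.

Discriminant check: Δ ∝ 4a³ + 27b² = 4·0³ + 27·1² = 4·0 + 27·1 ≡ 10 (mod 17). Nonzero ⇒ E is nonsingular.
For each x ∈ F_17, compute rhs = x³ + 0·x + 1 mod 17, then count y ∈ F_17 with y² ≡ rhs.
  x = 0: rhs = 1, matching y values: 1, 16 (2 points).
  x = 1: rhs = 2, matching y values: 6, 11 (2 points).
  x = 2: rhs = 9, matching y values: 3, 14 (2 points).
  x = 3: rhs = 11, matching y values: none (0 points).
  x = 4: rhs = 14, matching y values: none (0 points).
  x = 5: rhs = 7, matching y values: none (0 points).
  x = 6: rhs = 13, matching y values: 8, 9 (2 points).
  x = 7: rhs = 4, matching y values: 2, 15 (2 points).
  x = 8: rhs = 3, matching y values: none (0 points).
  x = 9: rhs = 16, matching y values: 4, 13 (2 points).
  x = 10: rhs = 15, matching y values: 7, 10 (2 points).
  x = 11: rhs = 6, matching y values: none (0 points).
  x = 12: rhs = 12, matching y values: none (0 points).
  x = 13: rhs = 5, matching y values: none (0 points).
  x = 14: rhs = 8, matching y values: 5, 12 (2 points).
  x = 15: rhs = 10, matching y values: none (0 points).
  x = 16: rhs = 0, matching y values: 0 (1 points).
Total affine count: 17.
Full point count |E(F_17)| = 17 + 1 = 18.
Hasse bound: |18 − (17+1)| = |0| = 0 ≤ 2√17 ≈ 8.2462 ✓.


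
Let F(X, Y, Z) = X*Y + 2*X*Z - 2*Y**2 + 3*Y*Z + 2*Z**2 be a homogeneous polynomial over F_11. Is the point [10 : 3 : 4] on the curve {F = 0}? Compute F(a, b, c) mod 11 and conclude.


F(10,3,4) ≡ 6 (mod 11); P is NOT on the curve.

Evaluate F(10, 3, 4) term-by-term (mod 11).
  X*Y ↦ 1·10·3·1 = 30
  2*X*Z ↦ 2·10·1·4 = 80
  -2*Y**2 ↦ -2·1·9·1 = -18
  3*Y*Z ↦ 3·1·3·4 = 36
  2*Z**2 ↦ 2·1·1·16 = 32
Sum: F(10, 3, 4) = (30) + (80) + (-18) + (36) + (32) = 160.
Reducing mod 11: 160 ≡ 6 (mod 11).
Since F(a, b, c) ≡ 6 ≠ 0 (mod 11), P does NOT lie on the curve.


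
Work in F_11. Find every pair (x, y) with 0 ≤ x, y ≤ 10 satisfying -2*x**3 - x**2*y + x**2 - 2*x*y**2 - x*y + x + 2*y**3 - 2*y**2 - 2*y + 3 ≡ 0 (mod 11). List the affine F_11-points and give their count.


Affine F_11-points: {(0, 3), (3, 3), (4, 6), (7, 0), (7, 3), (7, 5), (9, 4)}; count = 7.

For each of the 121 pairs (x, y) ∈ F_11², evaluate f(x, y) mod 11. Record the zeros.
  x = 0: [0↦3, 1↦1, 2↦7, 3↦0, 4↦3, 5↦6, 6↦10, 7↦5, 8↦3, 9↦5, 10↦1]  zeros at y ∈ {3}
  x = 1: [0↦3, 1↦8, 2↦6, 3↦9, 4↦7, 5↦1, 6↦3, 7↦3, 8↦2, 9↦1, 10↦1]  zeros at y ∈ ∅
  x = 2: [0↦4, 1↦3, 2↦2, 3↦2, 4↦4, 5↦9, 6↦7, 7↦10, 8↦8, 9↦2, 10↦4]  zeros at y ∈ ∅
  x = 3: [0↦5, 1↦7, 2↦5, 3↦0, 4↦4, 5↦7, 6↦10, 7↦3, 8↦9, 9↦7, 10↦9]  zeros at y ∈ {3}
  x = 4: [0↦5, 1↦8, 2↦3, 3↦2, 4↦6, 5↦5, 6↦0, 7↦3, 8↦4, 9↦4, 10↦4]  zeros at y ∈ {6}
  x = 5: [0↦3, 1↦5, 2↦6, 3↦7, 4↦9, 5↦2, 6↦9, 7↦9, 8↦3, 9↦3, 10↦10]  zeros at y ∈ ∅
  x = 6: [0↦9, 1↦8, 2↦2, 3↦3, 4↦1, 5↦8, 6↦3, 7↦9, 8↦5, 9↦3, 10↦4]  zeros at y ∈ ∅
  x = 7: [0↦0, 1↦5, 2↦1, 3↦0, 4↦3, 5↦0, 6↦3, 7↦2, 8↦9, 9↦3, 10↦7]  zeros at y ∈ {0, 3, 5}
  x = 8: [0↦8, 1↦6, 2↦2, 3↦8, 4↦3, 5↦10, 6↦8, 7↦9, 8↦3, 9↦2, 10↦7]  zeros at y ∈ ∅
  x = 9: [0↦10, 1↦10, 2↦4, 3↦4, 4↦0, 5↦4, 6↦6, 7↦7, 8↦8, 9↦10, 10↦3]  zeros at y ∈ {4}
  x = 10: [0↦5, 1↦5, 2↦6, 3↦9, 4↦4, 5↦3, 6↦7, 7↦6, 8↦1, 9↦4, 10↦5]  zeros at y ∈ ∅
Collecting zeros: affine points = {(0, 3), (3, 3), (4, 6), (7, 0), (7, 3), (7, 5), (9, 4)}.
Total count |C(F_11)_aff| = 7.


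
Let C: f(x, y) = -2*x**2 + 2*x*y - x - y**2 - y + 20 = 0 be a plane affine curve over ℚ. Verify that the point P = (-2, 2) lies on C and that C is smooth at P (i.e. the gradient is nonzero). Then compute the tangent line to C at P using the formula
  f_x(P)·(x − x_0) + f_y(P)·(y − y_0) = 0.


Tangent line at P: 11*x - 9*y + 40 = 0.

Step 1: f(-2, 2) = 0, so P lies on C.
Step 2: partial derivatives
  f_x(x, y) = -4*x + 2*y - 1, f_y(x, y) = 2*x - 2*y - 1.
  f_x(P) = 11, f_y(P) = -9 (gradient nonzero, so P is smooth).
Step 3: tangent line at P: 11·(x − -2) + -9·(y − 2) = 0.
Expanding: 11*x - 9*y + 40 = 0.


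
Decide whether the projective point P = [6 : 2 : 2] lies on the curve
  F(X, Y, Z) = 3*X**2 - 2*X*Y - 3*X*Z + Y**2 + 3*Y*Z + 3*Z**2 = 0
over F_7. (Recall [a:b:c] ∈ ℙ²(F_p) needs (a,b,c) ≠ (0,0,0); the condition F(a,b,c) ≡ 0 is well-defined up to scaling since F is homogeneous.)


F(6,2,2) ≡ 6 (mod 7); P is NOT on the curve.

Evaluate F(6, 2, 2) term-by-term (mod 7).
  3*X**2 ↦ 3·36·1·1 = 108
  -2*X*Y ↦ -2·6·2·1 = -24
  -3*X*Z ↦ -3·6·1·2 = -36
  Y**2 ↦ 1·1·4·1 = 4
  3*Y*Z ↦ 3·1·2·2 = 12
  3*Z**2 ↦ 3·1·1·4 = 12
Sum: F(6, 2, 2) = (108) + (-24) + (-36) + (4) + (12) + (12) = 76.
Reducing mod 7: 76 ≡ 6 (mod 7).
Since F(a, b, c) ≡ 6 ≠ 0 (mod 7), P does NOT lie on the curve.


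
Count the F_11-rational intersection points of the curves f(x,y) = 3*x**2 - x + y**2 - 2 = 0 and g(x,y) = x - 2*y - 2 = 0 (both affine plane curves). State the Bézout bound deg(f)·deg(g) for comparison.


Common zeros: ∅; count = 0; Bézout bound = 2.

deg(f) = 2, deg(g) = 1, so Bézout bound = 2.
Scan x ∈ F_11. For each x, list the y ∈ F_11 with f(x, y) ≡ 0 and those with g(x, y) ≡ 0 (mod 11); the common zeros in that column are the intersection.
  x = 0: f ≡ 0 at y ∈ ∅; g ≡ 0 at y ∈ {10}; common: ∅.
  x = 1: f ≡ 0 at y ∈ {0}; g ≡ 0 at y ∈ {5}; common: ∅.
  x = 2: f ≡ 0 at y ∈ {5, 6}; g ≡ 0 at y ∈ {0}; common: ∅.
  x = 3: f ≡ 0 at y ∈ {0}; g ≡ 0 at y ∈ {6}; common: ∅.
  x = 4: f ≡ 0 at y ∈ ∅; g ≡ 0 at y ∈ {1}; common: ∅.
  x = 5: f ≡ 0 at y ∈ {3, 8}; g ≡ 0 at y ∈ {7}; common: ∅.
  x = 6: f ≡ 0 at y ∈ ∅; g ≡ 0 at y ∈ {2}; common: ∅.
  x = 7: f ≡ 0 at y ∈ {4, 7}; g ≡ 0 at y ∈ {8}; common: ∅.
  x = 8: f ≡ 0 at y ∈ {4, 7}; g ≡ 0 at y ∈ {3}; common: ∅.
  x = 9: f ≡ 0 at y ∈ ∅; g ≡ 0 at y ∈ {9}; common: ∅.
  x = 10: f ≡ 0 at y ∈ {3, 8}; g ≡ 0 at y ∈ {4}; common: ∅.
Collecting: common zeros = ∅, so the count is 0.
Comparison with the Bézout bound: 0 ≤ 2 = deg(f)·deg(g), as expected for curves with no common component (the affine F_11-count falls short of the bound because intersections may lie at infinity, over extension fields, or carry multiplicity).


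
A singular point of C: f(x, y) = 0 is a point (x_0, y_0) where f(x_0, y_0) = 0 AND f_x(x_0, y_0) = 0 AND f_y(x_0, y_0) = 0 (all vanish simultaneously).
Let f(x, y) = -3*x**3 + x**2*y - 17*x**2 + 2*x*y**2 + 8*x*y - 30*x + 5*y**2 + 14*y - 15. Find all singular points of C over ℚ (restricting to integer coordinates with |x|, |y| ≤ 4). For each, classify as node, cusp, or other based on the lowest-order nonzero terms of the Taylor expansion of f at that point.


Singular points: {(-2, -1)}; classification: cusp.

Compute partial derivatives:
  f_x = -9*x**2 + 2*x*y - 34*x + 2*y**2 + 8*y - 30.
  f_y = x**2 + 4*x*y + 8*x + 10*y + 14.
Scan x_0 ∈ {−4, ..., 4}. For each x_0, f_y(x_0, y) is a polynomial in y; find its integer roots y ∈ {−4, ..., 4}, then test f_x and f at those candidates.
  x = -4: f_y(-4, y) = -6*y - 2; no integer root y with |y| ≤ 4.
  x = -3: f_y(-3, y) = -2*y - 1; no integer root y with |y| ≤ 4.
  x = -2: f_y(-2, y) = 2*y + 2; vanishes at y ∈ {-1}. (-2, -1): f_x = 0, f = 0 — SINGULAR.
  x = -1: f_y(-1, y) = 6*y + 7; no integer root y with |y| ≤ 4.
  x = 0: f_y(0, y) = 10*y + 14; no integer root y with |y| ≤ 4.
  x = 1: f_y(1, y) = 14*y + 23; no integer root y with |y| ≤ 4.
  x = 2: f_y(2, y) = 18*y + 34; no integer root y with |y| ≤ 4.
  x = 3: f_y(3, y) = 22*y + 47; no integer root y with |y| ≤ 4.
  x = 4: f_y(4, y) = 26*y + 62; no integer root y with |y| ≤ 4.
Only singular point on the grid: (-2, -1).
Classify: substitute x = -2 + u, y = -1 + v and expand: f = -3*u**3 + u**2*v + 2*u*v**2 + v**2.
No constant or linear terms (consistent with a singular point). Quadratic part: v**2. Cubic part: -3*u**3 + u**2*v + 2*u*v**2.
The quadratic part v**2 is a perfect square, so there is a single (double) tangent line v = 0, i.e. y = -1. Restricting the cubic part to that line (v = 0) leaves -3*u**3 ≠ 0, so f is not divisible by v and the branch is v² ≈ 3*u**3 to lowest order — this is a cusp.
Classification: cusp.


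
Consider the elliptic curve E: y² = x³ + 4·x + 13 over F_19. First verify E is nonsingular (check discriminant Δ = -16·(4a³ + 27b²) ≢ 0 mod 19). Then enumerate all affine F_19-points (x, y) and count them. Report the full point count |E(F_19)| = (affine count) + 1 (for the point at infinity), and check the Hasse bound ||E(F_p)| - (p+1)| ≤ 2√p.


Affine points = {(4, 6), (4, 13), (5, 5), (5, 14), (6, 5), (6, 14), (7, 2), (7, 17), (8, 5), (8, 14), (11, 1), (11, 18), (13, 1), (13, 18), (14, 1), (14, 18), (15, 3), (15, 16), (17, 4), (17, 15)}; affine count = 20; |E(F_19)| = 21.

Discriminant check: Δ ∝ 4a³ + 27b² = 4·4³ + 27·13² = 4·64 + 27·169 ≡ 12 (mod 19). Nonzero ⇒ E is nonsingular.
For each x ∈ F_19, compute rhs = x³ + 4·x + 13 mod 19, then count y ∈ F_19 with y² ≡ rhs.
  x = 0: rhs = 13, matching y values: none (0 points).
  x = 1: rhs = 18, matching y values: none (0 points).
  x = 2: rhs = 10, matching y values: none (0 points).
  x = 3: rhs = 14, matching y values: none (0 points).
  x = 4: rhs = 17, matching y values: 6, 13 (2 points).
  x = 5: rhs = 6, matching y values: 5, 14 (2 points).
  x = 6: rhs = 6, matching y values: 5, 14 (2 points).
  x = 7: rhs = 4, matching y values: 2, 17 (2 points).
  x = 8: rhs = 6, matching y values: 5, 14 (2 points).
  x = 9: rhs = 18, matching y values: none (0 points).
  x = 10: rhs = 8, matching y values: none (0 points).
  x = 11: rhs = 1, matching y values: 1, 18 (2 points).
  x = 12: rhs = 3, matching y values: none (0 points).
  x = 13: rhs = 1, matching y values: 1, 18 (2 points).
  x = 14: rhs = 1, matching y values: 1, 18 (2 points).
  x = 15: rhs = 9, matching y values: 3, 16 (2 points).
  x = 16: rhs = 12, matching y values: none (0 points).
  x = 17: rhs = 16, matching y values: 4, 15 (2 points).
  x = 18: rhs = 8, matching y values: none (0 points).
Total affine count: 20.
Full point count |E(F_19)| = 20 + 1 = 21.
Hasse bound: |21 − (19+1)| = |1| = 1 ≤ 2√19 ≈ 8.7178 ✓.
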